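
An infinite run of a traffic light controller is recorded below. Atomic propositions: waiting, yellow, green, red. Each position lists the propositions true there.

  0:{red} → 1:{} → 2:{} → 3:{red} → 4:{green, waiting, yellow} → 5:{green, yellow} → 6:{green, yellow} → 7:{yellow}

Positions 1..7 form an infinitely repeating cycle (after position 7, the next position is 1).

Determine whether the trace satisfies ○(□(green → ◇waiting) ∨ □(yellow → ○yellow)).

The position after 0 is 1; □(green → ◇waiting) ∨ □(yellow → ○yellow) is true there.

Satisfied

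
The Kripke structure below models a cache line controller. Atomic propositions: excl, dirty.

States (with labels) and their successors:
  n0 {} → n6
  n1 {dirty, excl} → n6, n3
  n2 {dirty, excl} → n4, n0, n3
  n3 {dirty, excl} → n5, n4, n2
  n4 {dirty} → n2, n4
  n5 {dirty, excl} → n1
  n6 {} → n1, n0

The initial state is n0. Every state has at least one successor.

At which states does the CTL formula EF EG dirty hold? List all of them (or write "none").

{n0, n1, n2, n3, n4, n5, n6}

States satisfying EG dirty: {n1, n2, n3, n4, n5}.
States satisfying EF EG dirty: {n0, n1, n2, n3, n4, n5, n6}.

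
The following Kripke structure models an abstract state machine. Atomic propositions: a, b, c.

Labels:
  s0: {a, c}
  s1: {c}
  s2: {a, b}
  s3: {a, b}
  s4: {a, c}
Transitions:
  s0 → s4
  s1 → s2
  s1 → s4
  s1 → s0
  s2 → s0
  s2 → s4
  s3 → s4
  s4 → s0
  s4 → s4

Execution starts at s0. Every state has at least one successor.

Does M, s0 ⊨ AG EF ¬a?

Does not hold

States satisfying EF ¬a: {s1}.
States satisfying AG EF ¬a: ∅.
s0 is reachable from s0 and violates EF ¬a, so AG fails at s0.
s0 ∉ Sat(AG EF ¬a).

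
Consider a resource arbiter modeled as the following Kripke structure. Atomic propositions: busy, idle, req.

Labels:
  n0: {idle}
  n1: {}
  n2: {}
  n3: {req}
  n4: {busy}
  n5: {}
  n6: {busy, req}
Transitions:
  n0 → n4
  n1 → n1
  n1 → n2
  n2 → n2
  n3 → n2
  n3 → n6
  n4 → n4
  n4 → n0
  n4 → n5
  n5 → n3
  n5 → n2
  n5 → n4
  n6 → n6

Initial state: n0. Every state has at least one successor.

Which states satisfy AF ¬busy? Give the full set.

States satisfying ¬busy: {n0, n1, n2, n3, n5}.
States satisfying AF ¬busy: {n0, n1, n2, n3, n5}.

{n0, n1, n2, n3, n5}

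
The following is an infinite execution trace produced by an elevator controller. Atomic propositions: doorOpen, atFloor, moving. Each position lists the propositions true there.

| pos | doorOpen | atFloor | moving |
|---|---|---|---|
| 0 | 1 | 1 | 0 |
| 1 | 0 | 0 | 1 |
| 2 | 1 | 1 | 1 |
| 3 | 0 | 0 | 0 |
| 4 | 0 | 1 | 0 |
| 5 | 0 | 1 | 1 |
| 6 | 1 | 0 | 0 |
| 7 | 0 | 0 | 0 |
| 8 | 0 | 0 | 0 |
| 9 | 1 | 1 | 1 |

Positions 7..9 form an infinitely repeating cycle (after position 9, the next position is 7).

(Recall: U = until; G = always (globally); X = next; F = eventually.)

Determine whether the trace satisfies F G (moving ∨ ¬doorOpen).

Holds

G (moving ∨ ¬doorOpen) holds at position 7, which is reachable from 0, so F G (moving ∨ ¬doorOpen) holds.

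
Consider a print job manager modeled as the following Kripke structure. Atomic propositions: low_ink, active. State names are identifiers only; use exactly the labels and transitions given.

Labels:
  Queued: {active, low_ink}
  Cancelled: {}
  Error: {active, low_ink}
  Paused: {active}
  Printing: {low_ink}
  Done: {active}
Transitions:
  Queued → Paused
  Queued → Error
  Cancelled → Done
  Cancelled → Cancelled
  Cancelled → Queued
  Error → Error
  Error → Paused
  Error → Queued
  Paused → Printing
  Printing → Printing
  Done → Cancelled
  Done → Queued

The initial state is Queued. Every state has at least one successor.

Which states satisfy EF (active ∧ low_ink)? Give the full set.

{Queued, Cancelled, Error, Done}

States satisfying active ∧ low_ink: {Queued, Error}.
States satisfying EF (active ∧ low_ink): {Queued, Cancelled, Error, Done}.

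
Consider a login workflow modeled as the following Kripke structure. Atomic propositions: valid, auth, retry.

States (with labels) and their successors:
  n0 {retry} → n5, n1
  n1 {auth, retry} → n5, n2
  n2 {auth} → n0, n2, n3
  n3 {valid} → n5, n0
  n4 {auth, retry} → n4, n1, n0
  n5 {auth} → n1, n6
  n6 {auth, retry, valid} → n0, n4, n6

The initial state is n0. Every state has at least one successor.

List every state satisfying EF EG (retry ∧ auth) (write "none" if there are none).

States satisfying EG (retry ∧ auth): {n4, n6}.
States satisfying EF EG (retry ∧ auth): {n0, n1, n2, n3, n4, n5, n6}.

{n0, n1, n2, n3, n4, n5, n6}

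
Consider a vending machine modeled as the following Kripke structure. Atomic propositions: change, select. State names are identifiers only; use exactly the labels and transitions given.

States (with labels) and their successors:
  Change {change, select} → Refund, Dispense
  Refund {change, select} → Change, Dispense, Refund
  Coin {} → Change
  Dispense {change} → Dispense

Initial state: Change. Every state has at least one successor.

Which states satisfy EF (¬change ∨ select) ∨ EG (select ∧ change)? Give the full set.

States satisfying ¬change ∨ select: {Change, Refund, Coin}.
States satisfying EF (¬change ∨ select): {Change, Refund, Coin}.
States satisfying select ∧ change: {Change, Refund}.
States satisfying EG (select ∧ change): {Change, Refund}.
States satisfying EF (¬change ∨ select) ∨ EG (select ∧ change): {Change, Refund, Coin}.

{Change, Refund, Coin}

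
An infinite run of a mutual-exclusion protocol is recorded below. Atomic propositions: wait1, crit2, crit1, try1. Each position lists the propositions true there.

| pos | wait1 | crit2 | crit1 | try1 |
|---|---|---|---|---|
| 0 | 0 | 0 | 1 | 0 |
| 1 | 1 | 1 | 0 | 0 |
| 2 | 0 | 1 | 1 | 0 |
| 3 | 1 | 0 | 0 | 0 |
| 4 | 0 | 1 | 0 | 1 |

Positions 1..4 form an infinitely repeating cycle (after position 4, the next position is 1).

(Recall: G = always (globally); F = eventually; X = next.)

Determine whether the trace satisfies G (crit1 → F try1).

crit1 → F try1 holds at every position 0..4, and those are all positions ever visited, so G (crit1 → F try1) holds.
Positions where crit1 holds: 0, 2.
Check F try1 at each: 0→ok, 2→ok.

Yes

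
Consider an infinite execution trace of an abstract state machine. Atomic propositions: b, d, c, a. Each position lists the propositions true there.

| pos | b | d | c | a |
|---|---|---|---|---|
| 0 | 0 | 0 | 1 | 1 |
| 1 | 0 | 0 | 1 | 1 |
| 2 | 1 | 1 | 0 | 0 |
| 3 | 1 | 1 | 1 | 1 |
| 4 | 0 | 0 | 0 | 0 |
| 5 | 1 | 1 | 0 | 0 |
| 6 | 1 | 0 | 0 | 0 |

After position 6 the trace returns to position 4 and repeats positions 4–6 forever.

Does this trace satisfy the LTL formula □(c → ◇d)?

Yes

c → ◇d holds at every position 0..6, and those are all positions ever visited, so □(c → ◇d) holds.
Positions where c holds: 0, 1, 3.
Check ◇d at each: 0→ok, 1→ok, 3→ok.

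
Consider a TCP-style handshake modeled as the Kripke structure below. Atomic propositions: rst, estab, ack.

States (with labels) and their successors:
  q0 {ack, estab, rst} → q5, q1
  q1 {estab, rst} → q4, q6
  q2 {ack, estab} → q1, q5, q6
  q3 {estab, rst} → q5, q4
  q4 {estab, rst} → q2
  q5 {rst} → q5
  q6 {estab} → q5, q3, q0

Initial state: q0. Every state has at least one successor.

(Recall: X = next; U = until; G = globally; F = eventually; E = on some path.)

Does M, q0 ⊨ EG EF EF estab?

States satisfying EF EF estab: {q0, q1, q2, q3, q4, q6}.
States satisfying EG EF EF estab: {q0, q1, q2, q3, q4, q6}.
q0 ∈ Sat(EG EF EF estab).

Yes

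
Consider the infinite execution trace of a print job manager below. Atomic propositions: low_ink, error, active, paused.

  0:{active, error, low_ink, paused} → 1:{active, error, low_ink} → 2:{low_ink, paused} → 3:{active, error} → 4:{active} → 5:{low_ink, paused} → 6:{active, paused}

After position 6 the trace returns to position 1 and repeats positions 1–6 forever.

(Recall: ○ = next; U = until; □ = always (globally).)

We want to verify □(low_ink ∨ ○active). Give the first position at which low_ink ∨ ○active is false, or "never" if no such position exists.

Check low_ink ∨ ○active at each position in order: 0 ✓, 1 ✓, 2 ✓, 3 ✓.
At position 4 the labels are {active} and the next position 5 has {low_ink, paused}, so low_ink ∨ ○active is false there. This is the first violation.

4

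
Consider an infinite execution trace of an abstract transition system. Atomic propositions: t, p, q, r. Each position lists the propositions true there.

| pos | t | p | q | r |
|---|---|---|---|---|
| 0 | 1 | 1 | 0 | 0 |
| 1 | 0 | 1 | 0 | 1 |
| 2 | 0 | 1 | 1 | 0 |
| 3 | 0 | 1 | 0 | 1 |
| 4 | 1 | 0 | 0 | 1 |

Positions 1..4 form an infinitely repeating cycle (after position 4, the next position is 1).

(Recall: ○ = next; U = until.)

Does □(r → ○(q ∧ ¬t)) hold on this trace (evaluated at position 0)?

r → ○(q ∧ ¬t) must hold at every position from 0 onward. It fails at position 3, so □(r → ○(q ∧ ¬t)) is false.
Positions where r holds: 1, 3, 4.
Check ○(q ∧ ¬t) at each: 1→ok, 3→fails, 4→fails.

Violated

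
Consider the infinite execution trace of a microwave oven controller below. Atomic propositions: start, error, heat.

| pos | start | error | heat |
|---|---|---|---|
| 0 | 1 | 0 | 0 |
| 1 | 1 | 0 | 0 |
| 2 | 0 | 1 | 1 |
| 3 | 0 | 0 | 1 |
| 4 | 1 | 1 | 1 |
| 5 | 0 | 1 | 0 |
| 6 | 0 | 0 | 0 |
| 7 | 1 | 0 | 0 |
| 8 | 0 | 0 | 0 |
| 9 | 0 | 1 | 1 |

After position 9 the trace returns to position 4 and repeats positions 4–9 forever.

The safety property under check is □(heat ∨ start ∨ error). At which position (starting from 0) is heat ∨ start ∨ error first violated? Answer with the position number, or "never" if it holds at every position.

6

Check heat ∨ start ∨ error at each position in order: 0 ✓, 1 ✓, 2 ✓, 3 ✓, 4 ✓, 5 ✓.
At position 6 the labels are {}, so heat ∨ start ∨ error is false there. This is the first violation.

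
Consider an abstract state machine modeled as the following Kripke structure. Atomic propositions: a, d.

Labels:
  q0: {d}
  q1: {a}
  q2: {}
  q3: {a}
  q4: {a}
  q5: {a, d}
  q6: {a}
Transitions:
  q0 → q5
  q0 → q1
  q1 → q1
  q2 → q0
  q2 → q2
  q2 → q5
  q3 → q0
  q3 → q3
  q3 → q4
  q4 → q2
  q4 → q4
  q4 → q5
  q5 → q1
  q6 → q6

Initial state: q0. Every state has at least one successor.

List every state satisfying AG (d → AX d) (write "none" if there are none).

States satisfying d → AX d: {q1, q2, q3, q4, q6}.
States satisfying AG (d → AX d): {q1, q6}.

{q1, q6}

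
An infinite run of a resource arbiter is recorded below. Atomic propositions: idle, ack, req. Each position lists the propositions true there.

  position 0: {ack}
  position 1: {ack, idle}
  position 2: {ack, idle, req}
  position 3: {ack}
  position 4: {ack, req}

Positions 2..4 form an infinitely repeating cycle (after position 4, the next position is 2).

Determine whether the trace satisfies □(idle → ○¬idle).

Violated

idle → ○¬idle must hold at every position from 0 onward. It fails at position 1, so □(idle → ○¬idle) is false.
Positions where idle holds: 1, 2.
Check ○¬idle at each: 1→fails, 2→ok.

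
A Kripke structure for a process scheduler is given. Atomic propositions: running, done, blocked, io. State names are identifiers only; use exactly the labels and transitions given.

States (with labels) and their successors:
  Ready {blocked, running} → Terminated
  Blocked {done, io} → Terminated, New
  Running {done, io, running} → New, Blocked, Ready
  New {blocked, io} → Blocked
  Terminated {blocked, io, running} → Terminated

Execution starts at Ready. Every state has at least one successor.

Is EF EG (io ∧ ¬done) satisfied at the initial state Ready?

States satisfying EG (io ∧ ¬done): {Terminated}.
States satisfying EF EG (io ∧ ¬done): {Ready, Blocked, Running, New, Terminated}.
Some path from Ready reaches a state where EG (io ∧ ¬done) holds.
Ready ∈ Sat(EF EG (io ∧ ¬done)).

Satisfied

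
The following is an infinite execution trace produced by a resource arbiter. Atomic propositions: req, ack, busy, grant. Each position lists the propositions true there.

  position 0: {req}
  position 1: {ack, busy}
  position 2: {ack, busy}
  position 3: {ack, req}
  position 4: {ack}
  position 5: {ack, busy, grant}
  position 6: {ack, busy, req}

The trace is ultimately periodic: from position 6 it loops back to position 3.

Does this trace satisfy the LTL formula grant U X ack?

Walking from position 0: X ack first holds at position 0, and grant holds at every earlier position along the way, so grant U X ack holds.

Satisfied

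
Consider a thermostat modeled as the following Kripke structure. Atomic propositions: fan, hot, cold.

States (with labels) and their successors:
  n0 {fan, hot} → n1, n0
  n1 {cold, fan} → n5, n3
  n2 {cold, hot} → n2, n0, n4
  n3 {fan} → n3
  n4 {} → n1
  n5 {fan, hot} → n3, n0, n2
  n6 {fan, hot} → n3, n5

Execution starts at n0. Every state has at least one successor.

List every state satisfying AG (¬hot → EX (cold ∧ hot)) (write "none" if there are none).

States satisfying ¬hot → EX (cold ∧ hot): {n0, n2, n5, n6}.
States satisfying AG (¬hot → EX (cold ∧ hot)): ∅.

none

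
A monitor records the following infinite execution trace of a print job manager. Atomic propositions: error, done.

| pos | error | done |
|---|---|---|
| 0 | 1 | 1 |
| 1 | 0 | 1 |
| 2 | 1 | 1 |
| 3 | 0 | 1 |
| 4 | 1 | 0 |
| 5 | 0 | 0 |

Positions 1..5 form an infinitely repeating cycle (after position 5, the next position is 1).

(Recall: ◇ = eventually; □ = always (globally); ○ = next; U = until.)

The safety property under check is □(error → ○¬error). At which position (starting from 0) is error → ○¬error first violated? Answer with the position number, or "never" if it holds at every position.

error → ○¬error holds at every position 0..5, and those are all the positions the trace ever visits, so the invariant □(error → ○¬error) is never violated.

never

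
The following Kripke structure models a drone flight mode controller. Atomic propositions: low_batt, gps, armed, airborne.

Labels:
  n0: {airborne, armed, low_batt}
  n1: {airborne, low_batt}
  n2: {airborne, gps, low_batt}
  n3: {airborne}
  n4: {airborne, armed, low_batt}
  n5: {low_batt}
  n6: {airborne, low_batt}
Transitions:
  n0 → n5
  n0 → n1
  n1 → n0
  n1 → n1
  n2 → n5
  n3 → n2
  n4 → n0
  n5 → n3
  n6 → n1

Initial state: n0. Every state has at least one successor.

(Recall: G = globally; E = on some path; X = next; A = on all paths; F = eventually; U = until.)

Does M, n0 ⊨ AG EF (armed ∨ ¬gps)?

States satisfying EF (armed ∨ ¬gps): {n0, n1, n2, n3, n4, n5, n6}.
States satisfying AG EF (armed ∨ ¬gps): {n0, n1, n2, n3, n4, n5, n6}.
Every state reachable from n0 satisfies EF (armed ∨ ¬gps).
n0 ∈ Sat(AG EF (armed ∨ ¬gps)).

Holds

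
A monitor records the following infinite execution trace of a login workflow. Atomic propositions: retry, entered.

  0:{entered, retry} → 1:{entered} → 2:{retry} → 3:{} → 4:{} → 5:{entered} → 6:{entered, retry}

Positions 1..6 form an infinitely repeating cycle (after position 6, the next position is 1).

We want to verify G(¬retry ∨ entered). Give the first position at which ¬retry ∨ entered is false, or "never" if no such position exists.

Check ¬retry ∨ entered at each position in order: 0 ✓, 1 ✓.
At position 2 the labels are {retry}, so ¬retry ∨ entered is false there. This is the first violation.

2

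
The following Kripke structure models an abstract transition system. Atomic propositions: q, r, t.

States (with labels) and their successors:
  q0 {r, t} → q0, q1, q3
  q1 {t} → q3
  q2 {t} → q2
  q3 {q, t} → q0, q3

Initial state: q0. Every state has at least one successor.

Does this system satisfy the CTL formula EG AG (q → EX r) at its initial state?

States satisfying AG (q → EX r): {q0, q1, q2, q3}.
States satisfying EG AG (q → EX r): {q0, q1, q2, q3}.
q0 ∈ Sat(EG AG (q → EX r)).

Yes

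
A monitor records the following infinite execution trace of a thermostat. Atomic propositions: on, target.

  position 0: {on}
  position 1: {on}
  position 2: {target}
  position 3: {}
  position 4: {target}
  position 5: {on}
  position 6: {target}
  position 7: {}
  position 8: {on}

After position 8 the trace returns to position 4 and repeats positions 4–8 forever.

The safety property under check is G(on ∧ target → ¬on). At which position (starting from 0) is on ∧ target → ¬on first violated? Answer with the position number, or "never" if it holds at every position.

on ∧ target → ¬on holds at every position 0..8, and those are all the positions the trace ever visits, so the invariant G(on ∧ target → ¬on) is never violated.

never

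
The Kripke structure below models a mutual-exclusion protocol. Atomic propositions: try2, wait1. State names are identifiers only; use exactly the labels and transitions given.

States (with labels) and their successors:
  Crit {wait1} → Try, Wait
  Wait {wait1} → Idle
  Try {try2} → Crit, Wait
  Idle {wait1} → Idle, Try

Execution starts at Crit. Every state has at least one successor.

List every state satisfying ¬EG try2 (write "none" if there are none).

{Crit, Wait, Try, Idle}

States satisfying try2: {Try}.
States satisfying EG try2: ∅.
States satisfying ¬EG try2: {Crit, Wait, Try, Idle}.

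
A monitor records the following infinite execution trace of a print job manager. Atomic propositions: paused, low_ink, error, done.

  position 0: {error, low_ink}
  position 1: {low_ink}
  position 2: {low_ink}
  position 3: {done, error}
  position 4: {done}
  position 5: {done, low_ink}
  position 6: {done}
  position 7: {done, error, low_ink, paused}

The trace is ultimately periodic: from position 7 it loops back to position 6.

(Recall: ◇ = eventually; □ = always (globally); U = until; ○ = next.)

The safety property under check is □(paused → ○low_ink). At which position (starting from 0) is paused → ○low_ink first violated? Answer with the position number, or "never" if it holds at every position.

Check paused → ○low_ink at each position in order: 0 ✓, 1 ✓, 2 ✓, 3 ✓, 4 ✓, 5 ✓, 6 ✓.
At position 7 the labels are {done, error, low_ink, paused} and the next position 6 has {done}, so paused → ○low_ink is false there. This is the first violation.

7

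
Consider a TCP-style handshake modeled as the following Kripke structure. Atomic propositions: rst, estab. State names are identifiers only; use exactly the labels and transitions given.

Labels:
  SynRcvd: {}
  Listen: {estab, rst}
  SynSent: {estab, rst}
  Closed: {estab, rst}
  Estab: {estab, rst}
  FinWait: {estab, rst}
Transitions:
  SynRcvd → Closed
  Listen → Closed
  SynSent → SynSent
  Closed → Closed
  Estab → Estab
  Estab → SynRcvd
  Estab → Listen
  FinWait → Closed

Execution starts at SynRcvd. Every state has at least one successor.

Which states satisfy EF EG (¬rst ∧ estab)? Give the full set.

States satisfying EG (¬rst ∧ estab): ∅.
States satisfying EF EG (¬rst ∧ estab): ∅.

none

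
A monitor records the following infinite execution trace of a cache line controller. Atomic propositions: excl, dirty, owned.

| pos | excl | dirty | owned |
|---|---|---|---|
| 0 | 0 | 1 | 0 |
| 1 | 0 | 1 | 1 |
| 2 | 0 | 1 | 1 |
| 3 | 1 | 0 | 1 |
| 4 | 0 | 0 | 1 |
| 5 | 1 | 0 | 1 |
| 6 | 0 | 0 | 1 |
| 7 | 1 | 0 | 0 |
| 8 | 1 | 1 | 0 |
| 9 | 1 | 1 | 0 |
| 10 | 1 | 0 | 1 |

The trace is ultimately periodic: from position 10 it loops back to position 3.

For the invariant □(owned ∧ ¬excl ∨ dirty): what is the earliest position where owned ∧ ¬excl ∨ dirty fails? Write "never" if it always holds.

3

Check owned ∧ ¬excl ∨ dirty at each position in order: 0 ✓, 1 ✓, 2 ✓.
At position 3 the labels are {excl, owned}, so owned ∧ ¬excl ∨ dirty is false there. This is the first violation.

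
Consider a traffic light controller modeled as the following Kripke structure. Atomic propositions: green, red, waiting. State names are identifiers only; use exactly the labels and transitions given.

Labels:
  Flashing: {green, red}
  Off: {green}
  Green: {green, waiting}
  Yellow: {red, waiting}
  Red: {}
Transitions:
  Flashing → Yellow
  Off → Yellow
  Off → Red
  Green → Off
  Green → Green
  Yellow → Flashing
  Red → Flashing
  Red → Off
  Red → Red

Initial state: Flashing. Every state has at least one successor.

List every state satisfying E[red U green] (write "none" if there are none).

States satisfying red: {Flashing, Yellow}.
States satisfying green: {Flashing, Off, Green}.
States satisfying E[red U green]: {Flashing, Off, Green, Yellow}.

{Flashing, Off, Green, Yellow}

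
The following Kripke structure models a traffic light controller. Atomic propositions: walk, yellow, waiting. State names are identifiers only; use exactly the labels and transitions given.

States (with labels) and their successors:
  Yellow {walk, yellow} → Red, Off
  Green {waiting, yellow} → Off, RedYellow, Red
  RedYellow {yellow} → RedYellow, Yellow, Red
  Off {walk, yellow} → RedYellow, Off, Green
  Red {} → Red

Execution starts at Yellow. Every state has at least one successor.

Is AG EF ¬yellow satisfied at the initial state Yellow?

Yes

States satisfying EF ¬yellow: {Yellow, Green, RedYellow, Off, Red}.
States satisfying AG EF ¬yellow: {Yellow, Green, RedYellow, Off, Red}.
Every state reachable from Yellow satisfies EF ¬yellow.
Yellow ∈ Sat(AG EF ¬yellow).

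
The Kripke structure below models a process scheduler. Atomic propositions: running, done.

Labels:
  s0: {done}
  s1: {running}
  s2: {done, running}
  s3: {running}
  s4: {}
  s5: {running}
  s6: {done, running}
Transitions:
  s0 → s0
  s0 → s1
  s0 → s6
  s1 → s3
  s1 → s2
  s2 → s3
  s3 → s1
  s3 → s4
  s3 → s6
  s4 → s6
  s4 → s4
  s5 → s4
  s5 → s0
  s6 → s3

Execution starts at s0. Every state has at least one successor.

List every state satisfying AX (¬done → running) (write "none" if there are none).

{s0, s1, s2, s6}

States satisfying ¬done → running: {s0, s1, s2, s3, s5, s6}.
States satisfying AX (¬done → running): {s0, s1, s2, s6}.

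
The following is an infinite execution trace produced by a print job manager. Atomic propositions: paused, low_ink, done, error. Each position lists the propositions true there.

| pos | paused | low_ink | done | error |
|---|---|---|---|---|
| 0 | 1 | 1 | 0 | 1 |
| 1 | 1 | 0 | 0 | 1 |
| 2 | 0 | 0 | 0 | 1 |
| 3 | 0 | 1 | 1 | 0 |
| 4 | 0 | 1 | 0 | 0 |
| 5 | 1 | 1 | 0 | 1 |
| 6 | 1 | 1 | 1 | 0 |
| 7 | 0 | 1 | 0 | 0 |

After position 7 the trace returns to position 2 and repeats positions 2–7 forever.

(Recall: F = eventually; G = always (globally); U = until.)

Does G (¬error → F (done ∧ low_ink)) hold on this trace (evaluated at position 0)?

Satisfied

¬error → F (done ∧ low_ink) holds at every position 0..7, and those are all positions ever visited, so G (¬error → F (done ∧ low_ink)) holds.
Positions where ¬error holds: 3, 4, 6, 7.
Check F (done ∧ low_ink) at each: 3→ok, 4→ok, 6→ok, 7→ok.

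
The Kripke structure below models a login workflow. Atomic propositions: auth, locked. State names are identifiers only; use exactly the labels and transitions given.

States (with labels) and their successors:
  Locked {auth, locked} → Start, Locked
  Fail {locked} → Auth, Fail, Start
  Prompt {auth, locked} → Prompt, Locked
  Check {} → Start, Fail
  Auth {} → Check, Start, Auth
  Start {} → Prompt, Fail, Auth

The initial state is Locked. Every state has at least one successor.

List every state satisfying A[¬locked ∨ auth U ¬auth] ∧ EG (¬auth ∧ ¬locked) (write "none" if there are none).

States satisfying ¬locked ∨ auth: {Locked, Prompt, Check, Auth, Start}.
States satisfying ¬auth: {Fail, Check, Auth, Start}.
States satisfying A[¬locked ∨ auth U ¬auth]: {Fail, Check, Auth, Start}.
States satisfying ¬auth ∧ ¬locked: {Check, Auth, Start}.
States satisfying EG (¬auth ∧ ¬locked): {Check, Auth, Start}.
States satisfying A[¬locked ∨ auth U ¬auth] ∧ EG (¬auth ∧ ¬locked): {Check, Auth, Start}.

{Check, Auth, Start}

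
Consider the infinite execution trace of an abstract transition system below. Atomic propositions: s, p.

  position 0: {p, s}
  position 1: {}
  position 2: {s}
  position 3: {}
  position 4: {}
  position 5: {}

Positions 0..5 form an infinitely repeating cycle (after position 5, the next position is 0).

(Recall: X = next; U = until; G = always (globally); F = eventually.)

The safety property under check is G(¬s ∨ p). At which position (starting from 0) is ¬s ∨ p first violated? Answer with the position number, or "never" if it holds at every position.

2

Check ¬s ∨ p at each position in order: 0 ✓, 1 ✓.
At position 2 the labels are {s}, so ¬s ∨ p is false there. This is the first violation.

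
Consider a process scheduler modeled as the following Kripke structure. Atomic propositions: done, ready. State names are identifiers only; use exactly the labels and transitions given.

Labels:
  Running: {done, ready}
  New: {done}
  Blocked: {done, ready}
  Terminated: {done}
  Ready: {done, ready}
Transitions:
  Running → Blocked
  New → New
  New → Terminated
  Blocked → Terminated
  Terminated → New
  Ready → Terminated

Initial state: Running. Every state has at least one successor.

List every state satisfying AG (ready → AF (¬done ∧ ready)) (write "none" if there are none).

{New, Terminated}

States satisfying ready → AF (¬done ∧ ready): {New, Terminated}.
States satisfying AG (ready → AF (¬done ∧ ready)): {New, Terminated}.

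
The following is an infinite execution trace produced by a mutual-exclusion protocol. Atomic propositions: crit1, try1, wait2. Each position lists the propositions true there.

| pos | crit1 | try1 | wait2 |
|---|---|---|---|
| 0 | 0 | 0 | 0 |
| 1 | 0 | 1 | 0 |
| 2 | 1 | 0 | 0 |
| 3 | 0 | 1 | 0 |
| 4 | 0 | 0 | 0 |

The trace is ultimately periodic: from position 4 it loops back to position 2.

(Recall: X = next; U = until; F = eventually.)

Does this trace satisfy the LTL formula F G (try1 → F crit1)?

G (try1 → F crit1) holds at position 0, which is reachable from 0, so F G (try1 → F crit1) holds.

Satisfied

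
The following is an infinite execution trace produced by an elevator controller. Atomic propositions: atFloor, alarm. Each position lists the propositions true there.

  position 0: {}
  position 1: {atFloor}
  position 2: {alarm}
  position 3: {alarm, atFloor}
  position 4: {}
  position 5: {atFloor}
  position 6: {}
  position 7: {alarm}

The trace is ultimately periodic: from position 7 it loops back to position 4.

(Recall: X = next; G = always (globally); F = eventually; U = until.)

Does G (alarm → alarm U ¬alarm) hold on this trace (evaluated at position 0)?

alarm → alarm U ¬alarm holds at every position 0..7, and those are all positions ever visited, so G (alarm → alarm U ¬alarm) holds.
Positions where alarm holds: 2, 3, 7.
Check alarm U ¬alarm at each: 2→ok, 3→ok, 7→ok.

Holds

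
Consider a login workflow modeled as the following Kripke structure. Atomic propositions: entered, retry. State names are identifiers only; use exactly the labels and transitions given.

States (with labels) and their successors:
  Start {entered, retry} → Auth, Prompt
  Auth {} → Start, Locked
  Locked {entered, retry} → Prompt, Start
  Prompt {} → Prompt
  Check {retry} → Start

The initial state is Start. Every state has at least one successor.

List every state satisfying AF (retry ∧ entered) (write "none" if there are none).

States satisfying retry ∧ entered: {Start, Locked}.
States satisfying AF (retry ∧ entered): {Start, Auth, Locked, Check}.

{Start, Auth, Locked, Check}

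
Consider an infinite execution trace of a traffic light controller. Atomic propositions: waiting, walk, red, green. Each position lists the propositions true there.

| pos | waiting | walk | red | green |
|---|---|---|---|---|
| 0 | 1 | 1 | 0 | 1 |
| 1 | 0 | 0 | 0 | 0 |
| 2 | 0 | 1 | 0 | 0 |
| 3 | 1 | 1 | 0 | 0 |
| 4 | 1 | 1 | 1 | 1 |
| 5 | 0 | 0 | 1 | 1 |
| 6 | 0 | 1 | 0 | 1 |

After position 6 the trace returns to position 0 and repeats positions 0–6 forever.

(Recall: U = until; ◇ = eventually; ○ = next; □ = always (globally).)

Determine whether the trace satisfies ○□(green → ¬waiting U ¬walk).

The position after 0 is 1; □(green → ¬waiting U ¬walk) is false there.

Does not hold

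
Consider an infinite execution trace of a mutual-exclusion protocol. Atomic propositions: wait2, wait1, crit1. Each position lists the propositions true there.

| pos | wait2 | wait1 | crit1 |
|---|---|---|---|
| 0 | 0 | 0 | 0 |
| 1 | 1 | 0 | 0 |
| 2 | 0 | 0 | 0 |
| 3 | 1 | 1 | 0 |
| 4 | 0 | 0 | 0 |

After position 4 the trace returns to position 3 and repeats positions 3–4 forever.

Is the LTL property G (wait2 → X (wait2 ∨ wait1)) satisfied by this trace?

wait2 → X (wait2 ∨ wait1) must hold at every position from 0 onward. It fails at position 1, so G (wait2 → X (wait2 ∨ wait1)) is false.
Positions where wait2 holds: 1, 3.
Check X (wait2 ∨ wait1) at each: 1→fails, 3→fails.

No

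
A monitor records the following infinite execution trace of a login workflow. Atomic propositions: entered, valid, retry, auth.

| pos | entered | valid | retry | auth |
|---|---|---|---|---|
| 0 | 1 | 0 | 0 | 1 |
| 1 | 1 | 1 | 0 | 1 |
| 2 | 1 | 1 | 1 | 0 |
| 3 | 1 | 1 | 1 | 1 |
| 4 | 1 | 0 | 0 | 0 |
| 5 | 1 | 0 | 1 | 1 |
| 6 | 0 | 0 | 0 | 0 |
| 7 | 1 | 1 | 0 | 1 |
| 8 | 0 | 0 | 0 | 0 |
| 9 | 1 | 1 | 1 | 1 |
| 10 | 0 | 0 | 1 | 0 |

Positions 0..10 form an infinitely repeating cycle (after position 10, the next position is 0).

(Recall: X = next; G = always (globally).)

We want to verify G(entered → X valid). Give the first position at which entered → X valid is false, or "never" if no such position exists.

3

Check entered → X valid at each position in order: 0 ✓, 1 ✓, 2 ✓.
At position 3 the labels are {auth, entered, retry, valid} and the next position 4 has {entered}, so entered → X valid is false there. This is the first violation.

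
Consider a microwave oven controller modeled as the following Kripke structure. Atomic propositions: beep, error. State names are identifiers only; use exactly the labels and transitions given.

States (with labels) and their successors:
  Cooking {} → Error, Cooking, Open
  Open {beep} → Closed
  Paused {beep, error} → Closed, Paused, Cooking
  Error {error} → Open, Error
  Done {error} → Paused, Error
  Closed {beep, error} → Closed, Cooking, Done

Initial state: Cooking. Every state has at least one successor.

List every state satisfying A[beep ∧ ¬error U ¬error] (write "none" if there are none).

States satisfying beep ∧ ¬error: {Open}.
States satisfying ¬error: {Cooking, Open}.
States satisfying A[beep ∧ ¬error U ¬error]: {Cooking, Open}.

{Cooking, Open}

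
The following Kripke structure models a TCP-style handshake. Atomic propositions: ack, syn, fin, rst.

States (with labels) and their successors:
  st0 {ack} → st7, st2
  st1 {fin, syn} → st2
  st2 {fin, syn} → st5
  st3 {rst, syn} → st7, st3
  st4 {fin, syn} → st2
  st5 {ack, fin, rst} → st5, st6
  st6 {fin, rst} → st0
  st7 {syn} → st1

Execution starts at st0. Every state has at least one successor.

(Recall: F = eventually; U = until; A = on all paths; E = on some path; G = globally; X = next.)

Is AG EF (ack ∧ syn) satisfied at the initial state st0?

States satisfying EF (ack ∧ syn): ∅.
States satisfying AG EF (ack ∧ syn): ∅.
st0 is reachable from st0 and violates EF (ack ∧ syn), so AG fails at st0.
st0 ∉ Sat(AG EF (ack ∧ syn)).

Violated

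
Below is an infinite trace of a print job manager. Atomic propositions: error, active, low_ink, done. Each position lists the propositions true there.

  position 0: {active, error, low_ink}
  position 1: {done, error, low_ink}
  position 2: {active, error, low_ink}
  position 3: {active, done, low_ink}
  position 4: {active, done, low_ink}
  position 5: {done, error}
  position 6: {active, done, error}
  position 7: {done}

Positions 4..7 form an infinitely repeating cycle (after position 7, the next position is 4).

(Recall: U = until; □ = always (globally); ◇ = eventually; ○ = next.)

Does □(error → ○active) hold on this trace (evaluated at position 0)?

Does not hold

error → ○active must hold at every position from 0 onward. It fails at position 0, so □(error → ○active) is false.
Positions where error holds: 0, 1, 2, 5, 6.
Check ○active at each: 0→fails, 1→ok, 2→ok, 5→ok, 6→fails.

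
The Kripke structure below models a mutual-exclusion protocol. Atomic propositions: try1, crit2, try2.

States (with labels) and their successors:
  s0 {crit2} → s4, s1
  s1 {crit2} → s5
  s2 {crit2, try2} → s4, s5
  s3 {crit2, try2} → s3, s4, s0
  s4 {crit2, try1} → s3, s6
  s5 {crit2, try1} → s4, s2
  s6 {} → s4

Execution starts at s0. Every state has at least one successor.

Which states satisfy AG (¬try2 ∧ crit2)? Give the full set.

States satisfying ¬try2 ∧ crit2: {s0, s1, s4, s5}.
States satisfying AG (¬try2 ∧ crit2): ∅.

none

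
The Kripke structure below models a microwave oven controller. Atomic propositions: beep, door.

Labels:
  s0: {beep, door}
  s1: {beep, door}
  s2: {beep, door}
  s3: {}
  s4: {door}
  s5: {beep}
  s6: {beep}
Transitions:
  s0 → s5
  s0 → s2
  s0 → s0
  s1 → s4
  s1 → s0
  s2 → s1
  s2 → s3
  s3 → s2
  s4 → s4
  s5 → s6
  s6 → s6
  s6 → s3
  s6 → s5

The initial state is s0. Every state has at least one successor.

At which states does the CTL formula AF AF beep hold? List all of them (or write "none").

States satisfying AF beep: {s0, s1, s2, s3, s5, s6}.
States satisfying AF AF beep: {s0, s1, s2, s3, s5, s6}.

{s0, s1, s2, s3, s5, s6}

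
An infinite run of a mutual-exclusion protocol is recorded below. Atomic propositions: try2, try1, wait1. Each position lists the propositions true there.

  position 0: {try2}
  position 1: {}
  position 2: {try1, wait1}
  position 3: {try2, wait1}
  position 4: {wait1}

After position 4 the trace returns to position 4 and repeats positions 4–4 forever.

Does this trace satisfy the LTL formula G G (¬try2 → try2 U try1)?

G (¬try2 → try2 U try1) must hold at every position from 0 onward. It fails at position 0, so G G (¬try2 → try2 U try1) is false.

Does not hold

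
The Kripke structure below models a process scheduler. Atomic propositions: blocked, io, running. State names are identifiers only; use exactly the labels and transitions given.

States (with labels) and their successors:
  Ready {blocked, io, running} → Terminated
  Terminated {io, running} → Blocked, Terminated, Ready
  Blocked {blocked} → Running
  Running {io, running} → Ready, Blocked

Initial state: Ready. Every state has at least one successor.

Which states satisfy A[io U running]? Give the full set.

States satisfying io: {Ready, Terminated, Running}.
States satisfying running: {Ready, Terminated, Running}.
States satisfying A[io U running]: {Ready, Terminated, Running}.

{Ready, Terminated, Running}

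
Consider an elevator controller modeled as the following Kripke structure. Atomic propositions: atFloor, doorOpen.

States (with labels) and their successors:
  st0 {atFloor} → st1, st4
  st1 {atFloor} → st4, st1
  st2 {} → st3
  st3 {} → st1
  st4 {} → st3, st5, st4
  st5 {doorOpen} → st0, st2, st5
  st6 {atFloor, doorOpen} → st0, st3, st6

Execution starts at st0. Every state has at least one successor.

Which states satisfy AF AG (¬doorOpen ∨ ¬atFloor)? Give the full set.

{st0, st1, st2, st3, st4, st5}

States satisfying AG (¬doorOpen ∨ ¬atFloor): {st0, st1, st2, st3, st4, st5}.
States satisfying AF AG (¬doorOpen ∨ ¬atFloor): {st0, st1, st2, st3, st4, st5}.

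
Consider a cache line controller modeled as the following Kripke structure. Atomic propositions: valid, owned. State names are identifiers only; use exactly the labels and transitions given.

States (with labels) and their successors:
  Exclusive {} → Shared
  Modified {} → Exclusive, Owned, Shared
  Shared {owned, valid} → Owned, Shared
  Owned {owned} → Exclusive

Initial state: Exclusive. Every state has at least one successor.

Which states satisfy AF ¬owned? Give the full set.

{Exclusive, Modified, Owned}

States satisfying ¬owned: {Exclusive, Modified}.
States satisfying AF ¬owned: {Exclusive, Modified, Owned}.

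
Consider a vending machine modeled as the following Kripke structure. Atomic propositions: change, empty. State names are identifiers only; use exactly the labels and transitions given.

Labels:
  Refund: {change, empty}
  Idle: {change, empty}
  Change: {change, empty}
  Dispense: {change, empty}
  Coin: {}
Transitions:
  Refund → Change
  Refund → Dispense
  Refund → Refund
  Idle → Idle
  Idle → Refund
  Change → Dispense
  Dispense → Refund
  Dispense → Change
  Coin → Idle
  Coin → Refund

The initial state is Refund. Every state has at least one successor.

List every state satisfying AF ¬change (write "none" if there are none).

States satisfying ¬change: {Coin}.
States satisfying AF ¬change: {Coin}.

{Coin}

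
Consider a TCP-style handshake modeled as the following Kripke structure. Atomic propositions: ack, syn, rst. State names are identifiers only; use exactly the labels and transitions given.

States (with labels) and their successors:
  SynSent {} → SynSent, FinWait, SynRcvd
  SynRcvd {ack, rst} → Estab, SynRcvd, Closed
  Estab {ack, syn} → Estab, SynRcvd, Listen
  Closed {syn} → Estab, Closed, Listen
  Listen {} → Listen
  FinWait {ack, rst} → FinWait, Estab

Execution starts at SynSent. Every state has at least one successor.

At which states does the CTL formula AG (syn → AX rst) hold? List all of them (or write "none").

{Listen}

States satisfying syn → AX rst: {SynSent, SynRcvd, Listen, FinWait}.
States satisfying AG (syn → AX rst): {Listen}.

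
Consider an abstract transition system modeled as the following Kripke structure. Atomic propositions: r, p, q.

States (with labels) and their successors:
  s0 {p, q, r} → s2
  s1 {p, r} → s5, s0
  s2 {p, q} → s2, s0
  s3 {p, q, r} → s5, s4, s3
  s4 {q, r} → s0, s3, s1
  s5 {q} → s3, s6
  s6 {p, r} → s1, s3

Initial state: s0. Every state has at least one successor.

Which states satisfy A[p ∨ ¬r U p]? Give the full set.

{s0, s1, s2, s3, s5, s6}

States satisfying p ∨ ¬r: {s0, s1, s2, s3, s5, s6}.
States satisfying p: {s0, s1, s2, s3, s6}.
States satisfying A[p ∨ ¬r U p]: {s0, s1, s2, s3, s5, s6}.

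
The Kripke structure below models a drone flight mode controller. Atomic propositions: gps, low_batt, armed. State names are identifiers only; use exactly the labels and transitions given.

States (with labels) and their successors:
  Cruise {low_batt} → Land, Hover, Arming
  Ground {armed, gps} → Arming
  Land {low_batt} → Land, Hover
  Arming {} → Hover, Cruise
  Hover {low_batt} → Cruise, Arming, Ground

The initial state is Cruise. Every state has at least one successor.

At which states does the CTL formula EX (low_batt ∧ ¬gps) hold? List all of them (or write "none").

States satisfying low_batt ∧ ¬gps: {Cruise, Land, Hover}.
States satisfying EX (low_batt ∧ ¬gps): {Cruise, Land, Arming, Hover}.

{Cruise, Land, Arming, Hover}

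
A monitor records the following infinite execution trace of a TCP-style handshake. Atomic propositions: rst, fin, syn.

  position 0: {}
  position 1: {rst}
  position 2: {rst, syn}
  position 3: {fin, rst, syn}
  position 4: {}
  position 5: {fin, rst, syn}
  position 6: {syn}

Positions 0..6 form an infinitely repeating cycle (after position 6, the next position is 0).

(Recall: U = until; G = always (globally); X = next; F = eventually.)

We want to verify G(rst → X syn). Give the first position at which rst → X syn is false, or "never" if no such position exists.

3

Check rst → X syn at each position in order: 0 ✓, 1 ✓, 2 ✓.
At position 3 the labels are {fin, rst, syn} and the next position 4 has {}, so rst → X syn is false there. This is the first violation.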